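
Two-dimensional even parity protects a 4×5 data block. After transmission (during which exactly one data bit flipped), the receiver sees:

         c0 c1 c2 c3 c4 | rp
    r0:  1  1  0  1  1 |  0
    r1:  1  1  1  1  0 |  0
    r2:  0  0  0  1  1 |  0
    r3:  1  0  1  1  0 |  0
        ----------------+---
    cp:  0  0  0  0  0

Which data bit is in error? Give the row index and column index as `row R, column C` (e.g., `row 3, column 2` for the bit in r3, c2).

row 3, column 0

Recompute each row's even parity and compare to rp:
  r0: data parity 0, sent rp 0 → ok
  r1: data parity 0, sent rp 0 → ok
  r2: data parity 0, sent rp 0 → ok
  r3: data parity 1, sent rp 0 → mismatch
Recompute each column's even parity and compare to cp:
  c0: data parity 1, sent cp 0 → mismatch
  c1: data parity 0, sent cp 0 → ok
  c2: data parity 0, sent cp 0 → ok
  c3: data parity 0, sent cp 0 → ok
  c4: data parity 0, sent cp 0 → ok
Exactly one row (r3) and one column (c0) fail → the flipped bit is at their intersection.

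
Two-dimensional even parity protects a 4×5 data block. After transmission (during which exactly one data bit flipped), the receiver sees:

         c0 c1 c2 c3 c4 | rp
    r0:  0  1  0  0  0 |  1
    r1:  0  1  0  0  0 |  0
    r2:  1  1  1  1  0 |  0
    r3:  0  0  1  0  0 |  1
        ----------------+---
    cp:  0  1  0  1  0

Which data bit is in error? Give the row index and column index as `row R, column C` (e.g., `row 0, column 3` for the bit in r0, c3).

Recompute each row's even parity and compare to rp:
  r0: data parity 1, sent rp 1 → ok
  r1: data parity 1, sent rp 0 → mismatch
  r2: data parity 0, sent rp 0 → ok
  r3: data parity 1, sent rp 1 → ok
Recompute each column's even parity and compare to cp:
  c0: data parity 1, sent cp 0 → mismatch
  c1: data parity 1, sent cp 1 → ok
  c2: data parity 0, sent cp 0 → ok
  c3: data parity 1, sent cp 1 → ok
  c4: data parity 0, sent cp 0 → ok
Exactly one row (r1) and one column (c0) fail → the flipped bit is at their intersection.

row 1, column 0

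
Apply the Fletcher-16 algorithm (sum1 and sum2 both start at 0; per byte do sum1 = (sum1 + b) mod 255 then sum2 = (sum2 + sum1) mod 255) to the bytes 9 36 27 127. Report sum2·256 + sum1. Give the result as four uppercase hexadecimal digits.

46C7

Running sums (mod 255):
  after byte 0 (9): sum1=9, sum2=9
  after byte 1 (36): sum1=45, sum2=54
  after byte 2 (27): sum1=72, sum2=126
  after byte 3 (127): sum1=199, sum2=70
Checksum = sum2·256 + sum1 = 70·256 + 199 = 18119 = 0x46C7.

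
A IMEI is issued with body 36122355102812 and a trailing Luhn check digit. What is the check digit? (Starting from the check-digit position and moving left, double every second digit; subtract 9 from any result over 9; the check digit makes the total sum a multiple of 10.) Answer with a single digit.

0

Partial digits right→left: 2 1 8 2 0 1 5 5 3 2 2 1 6 3
Double every second digit counting from the check-digit position (so the 1st, 3rd, 5th, ... of the partial from the right).
  doubled (with −9 where >9): 4 7 0 1 6 4 3 → sum 25
  kept as-is: 1 2 1 5 2 1 3 → sum 15
Total = 25 + 15 = 40.
Check digit = (10 − (40 mod 10)) mod 10 = 0.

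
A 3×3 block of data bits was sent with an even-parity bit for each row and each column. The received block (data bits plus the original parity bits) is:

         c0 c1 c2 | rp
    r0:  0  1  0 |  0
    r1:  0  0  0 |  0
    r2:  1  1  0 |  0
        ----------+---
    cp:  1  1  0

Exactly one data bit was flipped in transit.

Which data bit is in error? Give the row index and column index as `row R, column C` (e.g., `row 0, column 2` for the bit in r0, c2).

Recompute each row's even parity and compare to rp:
  r0: data parity 1, sent rp 0 → mismatch
  r1: data parity 0, sent rp 0 → ok
  r2: data parity 0, sent rp 0 → ok
Recompute each column's even parity and compare to cp:
  c0: data parity 1, sent cp 1 → ok
  c1: data parity 0, sent cp 1 → mismatch
  c2: data parity 0, sent cp 0 → ok
Exactly one row (r0) and one column (c1) fail → the flipped bit is at their intersection.

row 0, column 1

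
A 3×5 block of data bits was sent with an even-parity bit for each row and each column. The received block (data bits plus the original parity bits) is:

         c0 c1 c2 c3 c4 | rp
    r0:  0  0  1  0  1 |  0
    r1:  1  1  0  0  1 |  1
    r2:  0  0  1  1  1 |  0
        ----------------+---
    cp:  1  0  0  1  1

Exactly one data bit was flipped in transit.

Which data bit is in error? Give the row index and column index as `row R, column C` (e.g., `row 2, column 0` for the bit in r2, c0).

row 2, column 1

Recompute each row's even parity and compare to rp:
  r0: data parity 0, sent rp 0 → ok
  r1: data parity 1, sent rp 1 → ok
  r2: data parity 1, sent rp 0 → mismatch
Recompute each column's even parity and compare to cp:
  c0: data parity 1, sent cp 1 → ok
  c1: data parity 1, sent cp 0 → mismatch
  c2: data parity 0, sent cp 0 → ok
  c3: data parity 1, sent cp 1 → ok
  c4: data parity 1, sent cp 1 → ok
Exactly one row (r2) and one column (c1) fail → the flipped bit is at their intersection.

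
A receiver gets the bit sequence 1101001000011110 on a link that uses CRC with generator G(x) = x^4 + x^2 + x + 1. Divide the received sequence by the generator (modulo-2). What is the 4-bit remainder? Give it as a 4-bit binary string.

0000

Modulo-2 division of 1101001000011110 by 10111:
  pos 0: 11010 XOR 10111 = 01101
  pos 1: 11010 XOR 10111 = 01101
  pos 2: 11011 XOR 10111 = 01100
  pos 3: 11000 XOR 10111 = 01111
  pos 4: 11110 XOR 10111 = 01001
  pos 5: 10010 XOR 10111 = 00101
  pos 7: 10101 XOR 10111 = 00010
  pos 10: 10111 XOR 10111 = 00000
Remainder = 0000 (zero — the frame passes the CRC check).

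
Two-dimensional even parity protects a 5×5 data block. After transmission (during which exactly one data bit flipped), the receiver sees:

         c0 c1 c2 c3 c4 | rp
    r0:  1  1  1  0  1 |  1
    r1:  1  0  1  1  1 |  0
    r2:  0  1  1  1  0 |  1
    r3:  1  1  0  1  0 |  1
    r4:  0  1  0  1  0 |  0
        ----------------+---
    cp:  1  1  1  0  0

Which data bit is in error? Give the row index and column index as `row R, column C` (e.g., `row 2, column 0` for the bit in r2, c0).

row 0, column 1

Recompute each row's even parity and compare to rp:
  r0: data parity 0, sent rp 1 → mismatch
  r1: data parity 0, sent rp 0 → ok
  r2: data parity 1, sent rp 1 → ok
  r3: data parity 1, sent rp 1 → ok
  r4: data parity 0, sent rp 0 → ok
Recompute each column's even parity and compare to cp:
  c0: data parity 1, sent cp 1 → ok
  c1: data parity 0, sent cp 1 → mismatch
  c2: data parity 1, sent cp 1 → ok
  c3: data parity 0, sent cp 0 → ok
  c4: data parity 0, sent cp 0 → ok
Exactly one row (r0) and one column (c1) fail → the flipped bit is at their intersection.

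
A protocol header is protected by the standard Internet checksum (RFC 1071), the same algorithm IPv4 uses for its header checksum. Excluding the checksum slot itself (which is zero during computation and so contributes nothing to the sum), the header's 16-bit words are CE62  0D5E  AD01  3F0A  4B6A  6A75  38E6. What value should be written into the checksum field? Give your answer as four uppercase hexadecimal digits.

One's-complement addition (fold any carry out of bit 15 back into bit 0):
  0xCE62 + 0x0D5E = 0x0DBC0
  0xDBC0 + 0xAD01 = 0x188C1 → wrap carry → 0x88C2
  0x88C2 + 0x3F0A = 0x0C7CC
  0xC7CC + 0x4B6A = 0x11336 → wrap carry → 0x1337
  0x1337 + 0x6A75 = 0x07DAC
  0x7DAC + 0x38E6 = 0x0B692
One's-complement sum = 0xB692.
Checksum = ~0xB692 & 0xFFFF = 0x496D.

496D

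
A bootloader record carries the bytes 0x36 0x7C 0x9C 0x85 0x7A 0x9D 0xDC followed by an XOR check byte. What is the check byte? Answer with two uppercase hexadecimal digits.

68

XOR the bytes together:
  start with 0x36
  0x36 ⊕ 0x7C = 0x4A
  0x4A ⊕ 0x9C = 0xD6
  0xD6 ⊕ 0x85 = 0x53
  0x53 ⊕ 0x7A = 0x29
  0x29 ⊕ 0x9D = 0xB4
  0xB4 ⊕ 0xDC = 0x68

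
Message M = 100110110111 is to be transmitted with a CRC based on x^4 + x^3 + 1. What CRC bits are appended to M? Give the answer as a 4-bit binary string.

Append 4 zeros: 1001101101110000. Divide by 11001 (XOR where the leading bit is 1):
  pos 0: 10011 XOR 11001 = 01010
  pos 1: 10100 XOR 11001 = 01101
  pos 2: 11011 XOR 11001 = 00010
  pos 5: 10101 XOR 11001 = 01100
  pos 6: 11001 XOR 11001 = 00000
  pos 11: 10000 XOR 11001 = 01001
Remainder (last 4 bits) = 1001. This is the CRC / FCS.

1001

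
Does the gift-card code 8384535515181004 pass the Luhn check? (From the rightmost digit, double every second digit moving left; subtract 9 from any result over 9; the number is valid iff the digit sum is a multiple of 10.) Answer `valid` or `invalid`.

From the right, keep odd positions and double even positions (subtract 9 from any doubled value over 9):
  doubled (positions 2,4,...): 0 2 2 2 1 1 7 7 → sum 22
  kept (positions 1,3,...): 4 0 8 5 5 3 4 3 → sum 32
Total = 54.
54 mod 10 = 4, so the number is invalid.

invalid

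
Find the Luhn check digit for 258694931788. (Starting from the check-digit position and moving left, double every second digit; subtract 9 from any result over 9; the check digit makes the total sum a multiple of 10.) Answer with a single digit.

3

Partial digits right→left: 8 8 7 1 3 9 4 9 6 8 5 2
Double every second digit counting from the check-digit position (so the 1st, 3rd, 5th, ... of the partial from the right).
  doubled (with −9 where >9): 7 5 6 8 3 1 → sum 30
  kept as-is: 8 1 9 9 8 2 → sum 37
Total = 30 + 37 = 67.
Check digit = (10 − (67 mod 10)) mod 10 = 3.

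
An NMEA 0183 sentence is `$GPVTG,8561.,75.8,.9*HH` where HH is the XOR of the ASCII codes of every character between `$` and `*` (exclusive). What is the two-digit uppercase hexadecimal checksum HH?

XOR the ASCII codes of the payload characters:
  'G' = 0x47 → acc = 0x47
  'P' = 0x50 → acc = 0x17
  'V' = 0x56 → acc = 0x41
  'T' = 0x54 → acc = 0x15
  'G' = 0x47 → acc = 0x52
  ',' = 0x2C → acc = 0x7E
  '8' = 0x38 → acc = 0x46
  '5' = 0x35 → acc = 0x73
  '6' = 0x36 → acc = 0x45
  '1' = 0x31 → acc = 0x74
  '.' = 0x2E → acc = 0x5A
  ',' = 0x2C → acc = 0x76
  '7' = 0x37 → acc = 0x41
  '5' = 0x35 → acc = 0x74
  '.' = 0x2E → acc = 0x5A
  '8' = 0x38 → acc = 0x62
  ',' = 0x2C → acc = 0x4E
  '.' = 0x2E → acc = 0x60
  '9' = 0x39 → acc = 0x59
Checksum = 0x59.

59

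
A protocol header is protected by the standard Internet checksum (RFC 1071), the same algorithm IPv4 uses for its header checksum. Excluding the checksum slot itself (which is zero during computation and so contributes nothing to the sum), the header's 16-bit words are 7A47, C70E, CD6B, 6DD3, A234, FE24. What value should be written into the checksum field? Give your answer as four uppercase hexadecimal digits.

One's-complement addition (fold any carry out of bit 15 back into bit 0):
  0x7A47 + 0xC70E = 0x14155 → wrap carry → 0x4156
  0x4156 + 0xCD6B = 0x10EC1 → wrap carry → 0x0EC2
  0x0EC2 + 0x6DD3 = 0x07C95
  0x7C95 + 0xA234 = 0x11EC9 → wrap carry → 0x1ECA
  0x1ECA + 0xFE24 = 0x11CEE → wrap carry → 0x1CEF
One's-complement sum = 0x1CEF.
Checksum = ~0x1CEF & 0xFFFF = 0xE310.

E310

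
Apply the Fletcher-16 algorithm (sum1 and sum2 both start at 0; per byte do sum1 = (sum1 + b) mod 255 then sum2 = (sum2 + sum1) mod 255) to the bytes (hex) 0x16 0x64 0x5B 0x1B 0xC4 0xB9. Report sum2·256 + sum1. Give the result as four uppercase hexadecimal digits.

Running sums (mod 255):
  after byte 0 (0x16): sum1=22, sum2=22
  after byte 1 (0x64): sum1=122, sum2=144
  after byte 2 (0x5B): sum1=213, sum2=102
  after byte 3 (0x1B): sum1=240, sum2=87
  after byte 4 (0xC4): sum1=181, sum2=13
  after byte 5 (0xB9): sum1=111, sum2=124
Checksum = sum2·256 + sum1 = 124·256 + 111 = 31855 = 0x7C6F.

7C6F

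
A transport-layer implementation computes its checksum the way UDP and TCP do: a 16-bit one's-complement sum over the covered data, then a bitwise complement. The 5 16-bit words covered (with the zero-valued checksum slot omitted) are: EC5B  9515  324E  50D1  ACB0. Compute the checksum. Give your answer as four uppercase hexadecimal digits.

4EBE

One's-complement addition (fold any carry out of bit 15 back into bit 0):
  0xEC5B + 0x9515 = 0x18170 → wrap carry → 0x8171
  0x8171 + 0x324E = 0x0B3BF
  0xB3BF + 0x50D1 = 0x10490 → wrap carry → 0x0491
  0x0491 + 0xACB0 = 0x0B141
One's-complement sum = 0xB141.
Checksum = ~0xB141 & 0xFFFF = 0x4EBE.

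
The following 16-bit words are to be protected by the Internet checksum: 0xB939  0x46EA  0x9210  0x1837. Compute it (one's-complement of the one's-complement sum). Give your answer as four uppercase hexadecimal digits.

One's-complement addition (fold any carry out of bit 15 back into bit 0):
  0xB939 + 0x46EA = 0x10023 → wrap carry → 0x0024
  0x0024 + 0x9210 = 0x09234
  0x9234 + 0x1837 = 0x0AA6B
One's-complement sum = 0xAA6B.
Checksum = ~0xAA6B & 0xFFFF = 0x5594.

5594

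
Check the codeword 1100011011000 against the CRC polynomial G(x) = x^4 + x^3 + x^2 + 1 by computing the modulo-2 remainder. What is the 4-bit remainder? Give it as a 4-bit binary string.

Modulo-2 division of 1100011011000 by 11101:
  pos 0: 11000 XOR 11101 = 00101
  pos 2: 10111 XOR 11101 = 01010
  pos 3: 10100 XOR 11101 = 01001
  pos 4: 10011 XOR 11101 = 01110
  pos 5: 11101 XOR 11101 = 00000
Remainder = 0000 (zero — the frame passes the CRC check).

0000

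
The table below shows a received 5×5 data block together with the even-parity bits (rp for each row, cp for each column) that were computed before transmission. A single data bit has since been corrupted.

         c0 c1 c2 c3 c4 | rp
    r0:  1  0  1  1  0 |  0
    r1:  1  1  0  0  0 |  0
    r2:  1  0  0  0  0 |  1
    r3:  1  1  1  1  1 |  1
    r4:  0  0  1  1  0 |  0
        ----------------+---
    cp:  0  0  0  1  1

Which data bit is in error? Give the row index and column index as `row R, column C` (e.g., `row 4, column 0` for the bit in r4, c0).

row 0, column 2

Recompute each row's even parity and compare to rp:
  r0: data parity 1, sent rp 0 → mismatch
  r1: data parity 0, sent rp 0 → ok
  r2: data parity 1, sent rp 1 → ok
  r3: data parity 1, sent rp 1 → ok
  r4: data parity 0, sent rp 0 → ok
Recompute each column's even parity and compare to cp:
  c0: data parity 0, sent cp 0 → ok
  c1: data parity 0, sent cp 0 → ok
  c2: data parity 1, sent cp 0 → mismatch
  c3: data parity 1, sent cp 1 → ok
  c4: data parity 1, sent cp 1 → ok
Exactly one row (r0) and one column (c2) fail → the flipped bit is at their intersection.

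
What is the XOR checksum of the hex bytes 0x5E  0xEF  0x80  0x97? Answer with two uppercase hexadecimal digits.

A6

XOR the bytes together:
  start with 0x5E
  0x5E ⊕ 0xEF = 0xB1
  0xB1 ⊕ 0x80 = 0x31
  0x31 ⊕ 0x97 = 0xA6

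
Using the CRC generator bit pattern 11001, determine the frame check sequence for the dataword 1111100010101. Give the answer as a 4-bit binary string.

Append 4 zeros: 11111000101010000. Divide by 11001 (XOR where the leading bit is 1):
  pos 0: 11111 XOR 11001 = 00110
  pos 2: 11000 XOR 11001 = 00001
  pos 6: 10101 XOR 11001 = 01100
  pos 7: 11000 XOR 11001 = 00001
  pos 11: 11000 XOR 11001 = 00001
Remainder (last 4 bits) = 0010. This is the CRC / FCS.

0010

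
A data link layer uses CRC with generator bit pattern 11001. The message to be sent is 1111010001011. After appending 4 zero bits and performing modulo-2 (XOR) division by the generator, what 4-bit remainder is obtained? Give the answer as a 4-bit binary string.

0001

Append 4 zeros: 11110100010110000. Divide by 11001 (XOR where the leading bit is 1):
  pos 0: 11110 XOR 11001 = 00111
  pos 2: 11110 XOR 11001 = 00111
  pos 4: 11100 XOR 11001 = 00101
  pos 6: 10110 XOR 11001 = 01111
  pos 7: 11111 XOR 11001 = 00110
  pos 9: 11010 XOR 11001 = 00011
  pos 12: 11000 XOR 11001 = 00001
Remainder (last 4 bits) = 0001. This is the CRC / FCS.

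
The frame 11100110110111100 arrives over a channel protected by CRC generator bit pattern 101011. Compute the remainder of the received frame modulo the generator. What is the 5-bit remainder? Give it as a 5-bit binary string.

Modulo-2 division of 11100110110111100 by 101011:
  pos 0: 111001 XOR 101011 = 010010
  pos 1: 100101 XOR 101011 = 001110
  pos 3: 111001 XOR 101011 = 010010
  pos 4: 100101 XOR 101011 = 001110
  pos 6: 111001 XOR 101011 = 010010
  pos 7: 100101 XOR 101011 = 001110
  pos 9: 111011 XOR 101011 = 010000
  pos 10: 100000 XOR 101011 = 001011
Remainder = 10110 (nonzero — an error is detected).

10110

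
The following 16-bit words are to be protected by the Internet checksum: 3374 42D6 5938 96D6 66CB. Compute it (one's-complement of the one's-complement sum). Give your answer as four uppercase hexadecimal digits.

32DB

One's-complement addition (fold any carry out of bit 15 back into bit 0):
  0x3374 + 0x42D6 = 0x0764A
  0x764A + 0x5938 = 0x0CF82
  0xCF82 + 0x96D6 = 0x16658 → wrap carry → 0x6659
  0x6659 + 0x66CB = 0x0CD24
One's-complement sum = 0xCD24.
Checksum = ~0xCD24 & 0xFFFF = 0x32DB.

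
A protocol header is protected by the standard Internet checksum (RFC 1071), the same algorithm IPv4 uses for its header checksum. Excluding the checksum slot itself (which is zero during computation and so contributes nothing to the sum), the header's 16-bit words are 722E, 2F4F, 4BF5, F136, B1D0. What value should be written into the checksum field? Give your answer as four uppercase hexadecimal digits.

One's-complement addition (fold any carry out of bit 15 back into bit 0):
  0x722E + 0x2F4F = 0x0A17D
  0xA17D + 0x4BF5 = 0x0ED72
  0xED72 + 0xF136 = 0x1DEA8 → wrap carry → 0xDEA9
  0xDEA9 + 0xB1D0 = 0x19079 → wrap carry → 0x907A
One's-complement sum = 0x907A.
Checksum = ~0x907A & 0xFFFF = 0x6F85.

6F85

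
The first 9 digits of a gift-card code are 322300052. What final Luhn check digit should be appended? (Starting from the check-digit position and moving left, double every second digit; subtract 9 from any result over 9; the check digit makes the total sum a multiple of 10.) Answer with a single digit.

6

Partial digits right→left: 2 5 0 0 0 3 2 2 3
Double every second digit counting from the check-digit position (so the 1st, 3rd, 5th, ... of the partial from the right).
  doubled (with −9 where >9): 4 0 0 4 6 → sum 14
  kept as-is: 5 0 3 2 → sum 10
Total = 14 + 10 = 24.
Check digit = (10 − (24 mod 10)) mod 10 = 6.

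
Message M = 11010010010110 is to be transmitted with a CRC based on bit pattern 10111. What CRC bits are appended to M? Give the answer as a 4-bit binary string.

Append 4 zeros: 110100100101100000. Divide by 10111 (XOR where the leading bit is 1):
  pos 0: 11010 XOR 10111 = 01101
  pos 1: 11010 XOR 10111 = 01101
  pos 2: 11011 XOR 10111 = 01100
  pos 3: 11000 XOR 10111 = 01111
  pos 4: 11110 XOR 10111 = 01001
  pos 5: 10011 XOR 10111 = 00100
  pos 7: 10001 XOR 10111 = 00110
  pos 9: 11010 XOR 10111 = 01101
  pos 10: 11010 XOR 10111 = 01101
  pos 11: 11010 XOR 10111 = 01101
  pos 12: 11010 XOR 10111 = 01101
  pos 13: 11010 XOR 10111 = 01101
Remainder (last 4 bits) = 1101. This is the CRC / FCS.

1101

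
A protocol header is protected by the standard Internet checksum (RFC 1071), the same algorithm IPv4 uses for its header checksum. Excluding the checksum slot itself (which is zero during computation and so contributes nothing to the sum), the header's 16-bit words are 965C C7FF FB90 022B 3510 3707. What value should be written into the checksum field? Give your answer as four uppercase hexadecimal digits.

One's-complement addition (fold any carry out of bit 15 back into bit 0):
  0x965C + 0xC7FF = 0x15E5B → wrap carry → 0x5E5C
  0x5E5C + 0xFB90 = 0x159EC → wrap carry → 0x59ED
  0x59ED + 0x022B = 0x05C18
  0x5C18 + 0x3510 = 0x09128
  0x9128 + 0x3707 = 0x0C82F
One's-complement sum = 0xC82F.
Checksum = ~0xC82F & 0xFFFF = 0x37D0.

37D0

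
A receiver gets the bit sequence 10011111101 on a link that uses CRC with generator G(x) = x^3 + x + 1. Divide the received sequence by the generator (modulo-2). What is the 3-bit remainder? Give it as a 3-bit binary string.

000

Modulo-2 division of 10011111101 by 1011:
  pos 0: 1001 XOR 1011 = 0010
  pos 2: 1011 XOR 1011 = 0000
  pos 6: 1110 XOR 1011 = 0101
  pos 7: 1011 XOR 1011 = 0000
Remainder = 000 (zero — the frame passes the CRC check).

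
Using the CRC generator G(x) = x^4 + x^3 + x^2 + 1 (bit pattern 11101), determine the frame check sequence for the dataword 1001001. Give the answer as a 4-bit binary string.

0100

Append 4 zeros: 10010010000. Divide by 11101 (XOR where the leading bit is 1):
  pos 0: 10010 XOR 11101 = 01111
  pos 1: 11110 XOR 11101 = 00011
  pos 4: 11100 XOR 11101 = 00001
Remainder (last 4 bits) = 0100. This is the CRC / FCS.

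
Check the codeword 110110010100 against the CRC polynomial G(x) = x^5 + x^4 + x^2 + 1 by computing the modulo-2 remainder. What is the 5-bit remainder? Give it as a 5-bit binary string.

00000

Modulo-2 division of 110110010100 by 110101:
  pos 0: 110110 XOR 110101 = 000011
  pos 4: 110101 XOR 110101 = 000000
Remainder = 00000 (zero — the frame passes the CRC check).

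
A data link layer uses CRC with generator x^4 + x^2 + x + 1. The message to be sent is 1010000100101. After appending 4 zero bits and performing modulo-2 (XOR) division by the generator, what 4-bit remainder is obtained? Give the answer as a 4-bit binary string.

Append 4 zeros: 10100001001010000. Divide by 10111 (XOR where the leading bit is 1):
  pos 0: 10100 XOR 10111 = 00011
  pos 3: 11001 XOR 10111 = 01110
  pos 4: 11100 XOR 10111 = 01011
  pos 5: 10110 XOR 10111 = 00001
  pos 9: 11010 XOR 10111 = 01101
  pos 10: 11010 XOR 10111 = 01101
  pos 11: 11010 XOR 10111 = 01101
  pos 12: 11010 XOR 10111 = 01101
Remainder (last 4 bits) = 1101. This is the CRC / FCS.

1101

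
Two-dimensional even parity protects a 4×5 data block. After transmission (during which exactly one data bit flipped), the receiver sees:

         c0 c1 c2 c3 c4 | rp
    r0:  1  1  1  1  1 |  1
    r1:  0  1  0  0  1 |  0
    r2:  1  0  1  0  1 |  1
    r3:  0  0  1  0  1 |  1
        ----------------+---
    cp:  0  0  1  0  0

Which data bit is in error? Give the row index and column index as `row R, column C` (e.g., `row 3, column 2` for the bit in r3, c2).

Recompute each row's even parity and compare to rp:
  r0: data parity 1, sent rp 1 → ok
  r1: data parity 0, sent rp 0 → ok
  r2: data parity 1, sent rp 1 → ok
  r3: data parity 0, sent rp 1 → mismatch
Recompute each column's even parity and compare to cp:
  c0: data parity 0, sent cp 0 → ok
  c1: data parity 0, sent cp 0 → ok
  c2: data parity 1, sent cp 1 → ok
  c3: data parity 1, sent cp 0 → mismatch
  c4: data parity 0, sent cp 0 → ok
Exactly one row (r3) and one column (c3) fail → the flipped bit is at their intersection.

row 3, column 3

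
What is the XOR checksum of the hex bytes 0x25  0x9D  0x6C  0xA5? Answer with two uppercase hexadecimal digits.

71

XOR the bytes together:
  start with 0x25
  0x25 ⊕ 0x9D = 0xB8
  0xB8 ⊕ 0x6C = 0xD4
  0xD4 ⊕ 0xA5 = 0x71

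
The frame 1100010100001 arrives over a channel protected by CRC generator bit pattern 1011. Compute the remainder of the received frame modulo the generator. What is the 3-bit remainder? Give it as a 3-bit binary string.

110

Modulo-2 division of 1100010100001 by 1011:
  pos 0: 1100 XOR 1011 = 0111
  pos 1: 1110 XOR 1011 = 0101
  pos 2: 1011 XOR 1011 = 0000
  pos 7: 1000 XOR 1011 = 0011
  pos 9: 1101 XOR 1011 = 0110
Remainder = 110 (nonzero — an error is detected).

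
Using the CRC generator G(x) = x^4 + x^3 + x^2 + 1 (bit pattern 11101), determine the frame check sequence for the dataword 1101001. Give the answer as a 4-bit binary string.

0000

Append 4 zeros: 11010010000. Divide by 11101 (XOR where the leading bit is 1):
  pos 0: 11010 XOR 11101 = 00111
  pos 2: 11101 XOR 11101 = 00000
Remainder (last 4 bits) = 0000. This is the CRC / FCS.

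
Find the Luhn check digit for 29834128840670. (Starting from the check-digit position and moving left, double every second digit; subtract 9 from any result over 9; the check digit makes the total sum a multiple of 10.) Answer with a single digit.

Partial digits right→left: 0 7 6 0 4 8 8 2 1 4 3 8 9 2
Double every second digit counting from the check-digit position (so the 1st, 3rd, 5th, ... of the partial from the right).
  doubled (with −9 where >9): 0 3 8 7 2 6 9 → sum 35
  kept as-is: 7 0 8 2 4 8 2 → sum 31
Total = 35 + 31 = 66.
Check digit = (10 − (66 mod 10)) mod 10 = 4.

4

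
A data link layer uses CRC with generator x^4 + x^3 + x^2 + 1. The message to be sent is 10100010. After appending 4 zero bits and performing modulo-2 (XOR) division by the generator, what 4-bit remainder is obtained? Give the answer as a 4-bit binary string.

1110

Append 4 zeros: 101000100000. Divide by 11101 (XOR where the leading bit is 1):
  pos 0: 10100 XOR 11101 = 01001
  pos 1: 10010 XOR 11101 = 01111
  pos 2: 11111 XOR 11101 = 00010
  pos 5: 10000 XOR 11101 = 01101
  pos 6: 11010 XOR 11101 = 00111
Remainder (last 4 bits) = 1110. This is the CRC / FCS.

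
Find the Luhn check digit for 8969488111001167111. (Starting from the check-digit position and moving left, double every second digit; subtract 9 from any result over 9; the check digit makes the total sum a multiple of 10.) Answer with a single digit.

Partial digits right→left: 1 1 1 7 6 1 1 0 0 1 1 1 8 8 4 9 6 9 8
Double every second digit counting from the check-digit position (so the 1st, 3rd, 5th, ... of the partial from the right).
  doubled (with −9 where >9): 2 2 3 2 0 2 7 8 3 7 → sum 36
  kept as-is: 1 7 1 0 1 1 8 9 9 → sum 37
Total = 36 + 37 = 73.
Check digit = (10 − (73 mod 10)) mod 10 = 7.

7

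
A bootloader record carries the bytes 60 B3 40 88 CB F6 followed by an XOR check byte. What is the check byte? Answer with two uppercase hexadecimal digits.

26

XOR the bytes together:
  start with 0x60
  0x60 ⊕ 0xB3 = 0xD3
  0xD3 ⊕ 0x40 = 0x93
  0x93 ⊕ 0x88 = 0x1B
  0x1B ⊕ 0xCB = 0xD0
  0xD0 ⊕ 0xF6 = 0x26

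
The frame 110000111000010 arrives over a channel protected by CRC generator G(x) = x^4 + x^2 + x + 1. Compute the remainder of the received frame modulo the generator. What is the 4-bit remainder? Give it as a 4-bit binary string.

0000

Modulo-2 division of 110000111000010 by 10111:
  pos 0: 11000 XOR 10111 = 01111
  pos 1: 11110 XOR 10111 = 01001
  pos 2: 10011 XOR 10111 = 00100
  pos 4: 10011 XOR 10111 = 00100
  pos 6: 10000 XOR 10111 = 00111
  pos 8: 11100 XOR 10111 = 01011
  pos 9: 10111 XOR 10111 = 00000
Remainder = 0000 (zero — the frame passes the CRC check).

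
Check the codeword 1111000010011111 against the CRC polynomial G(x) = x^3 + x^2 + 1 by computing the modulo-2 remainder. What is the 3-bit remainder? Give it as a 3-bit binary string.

Modulo-2 division of 1111000010011111 by 1101:
  pos 0: 1111 XOR 1101 = 0010
  pos 2: 1000 XOR 1101 = 0101
  pos 3: 1010 XOR 1101 = 0111
  pos 4: 1110 XOR 1101 = 0011
  pos 6: 1110 XOR 1101 = 0011
  pos 8: 1101 XOR 1101 = 0000
  pos 12: 1111 XOR 1101 = 0010
Remainder = 010 (nonzero — an error is detected).

010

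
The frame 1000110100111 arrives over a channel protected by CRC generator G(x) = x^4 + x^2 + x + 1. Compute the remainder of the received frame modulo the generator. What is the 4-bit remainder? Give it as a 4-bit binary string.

Modulo-2 division of 1000110100111 by 10111:
  pos 0: 10001 XOR 10111 = 00110
  pos 2: 11010 XOR 10111 = 01101
  pos 3: 11011 XOR 10111 = 01100
  pos 4: 11000 XOR 10111 = 01111
  pos 5: 11110 XOR 10111 = 01001
  pos 6: 10011 XOR 10111 = 00100
  pos 8: 10011 XOR 10111 = 00100
Remainder = 0100 (nonzero — an error is detected).

0100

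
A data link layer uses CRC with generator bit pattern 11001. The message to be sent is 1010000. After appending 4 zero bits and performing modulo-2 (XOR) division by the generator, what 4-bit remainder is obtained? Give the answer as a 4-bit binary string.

0100

Append 4 zeros: 10100000000. Divide by 11001 (XOR where the leading bit is 1):
  pos 0: 10100 XOR 11001 = 01101
  pos 1: 11010 XOR 11001 = 00011
  pos 4: 11000 XOR 11001 = 00001
Remainder (last 4 bits) = 0100. This is the CRC / FCS.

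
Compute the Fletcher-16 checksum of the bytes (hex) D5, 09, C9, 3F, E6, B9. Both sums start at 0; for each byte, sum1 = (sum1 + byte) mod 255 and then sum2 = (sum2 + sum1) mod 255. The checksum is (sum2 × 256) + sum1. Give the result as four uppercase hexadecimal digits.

Running sums (mod 255):
  after byte 0 (D5): sum1=213, sum2=213
  after byte 1 (09): sum1=222, sum2=180
  after byte 2 (C9): sum1=168, sum2=93
  after byte 3 (3F): sum1=231, sum2=69
  after byte 4 (E6): sum1=206, sum2=20
  after byte 5 (B9): sum1=136, sum2=156
Checksum = sum2·256 + sum1 = 156·256 + 136 = 40072 = 0x9C88.

9C88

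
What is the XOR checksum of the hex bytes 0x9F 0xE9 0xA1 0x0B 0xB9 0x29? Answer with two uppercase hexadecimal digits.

4C

XOR the bytes together:
  start with 0x9F
  0x9F ⊕ 0xE9 = 0x76
  0x76 ⊕ 0xA1 = 0xD7
  0xD7 ⊕ 0x0B = 0xDC
  0xDC ⊕ 0xB9 = 0x65
  0x65 ⊕ 0x29 = 0x4C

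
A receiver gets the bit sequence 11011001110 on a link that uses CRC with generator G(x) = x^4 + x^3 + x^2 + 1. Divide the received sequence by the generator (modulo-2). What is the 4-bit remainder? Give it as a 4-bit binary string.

1101

Modulo-2 division of 11011001110 by 11101:
  pos 0: 11011 XOR 11101 = 00110
  pos 2: 11000 XOR 11101 = 00101
  pos 4: 10111 XOR 11101 = 01010
  pos 5: 10101 XOR 11101 = 01000
  pos 6: 10000 XOR 11101 = 01101
Remainder = 1101 (nonzero — an error is detected).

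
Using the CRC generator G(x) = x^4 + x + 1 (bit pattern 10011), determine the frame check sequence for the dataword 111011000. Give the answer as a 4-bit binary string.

1000

Append 4 zeros: 1110110000000. Divide by 10011 (XOR where the leading bit is 1):
  pos 0: 11101 XOR 10011 = 01110
  pos 1: 11101 XOR 10011 = 01110
  pos 2: 11100 XOR 10011 = 01111
  pos 3: 11110 XOR 10011 = 01101
  pos 4: 11010 XOR 10011 = 01001
  pos 5: 10010 XOR 10011 = 00001
Remainder (last 4 bits) = 1000. This is the CRC / FCS.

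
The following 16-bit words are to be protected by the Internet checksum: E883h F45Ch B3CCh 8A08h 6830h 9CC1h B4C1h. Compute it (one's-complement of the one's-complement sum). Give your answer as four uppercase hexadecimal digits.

One's-complement addition (fold any carry out of bit 15 back into bit 0):
  0xE883 + 0xF45C = 0x1DCDF → wrap carry → 0xDCE0
  0xDCE0 + 0xB3CC = 0x190AC → wrap carry → 0x90AD
  0x90AD + 0x8A08 = 0x11AB5 → wrap carry → 0x1AB6
  0x1AB6 + 0x6830 = 0x082E6
  0x82E6 + 0x9CC1 = 0x11FA7 → wrap carry → 0x1FA8
  0x1FA8 + 0xB4C1 = 0x0D469
One's-complement sum = 0xD469.
Checksum = ~0xD469 & 0xFFFF = 0x2B96.

2B96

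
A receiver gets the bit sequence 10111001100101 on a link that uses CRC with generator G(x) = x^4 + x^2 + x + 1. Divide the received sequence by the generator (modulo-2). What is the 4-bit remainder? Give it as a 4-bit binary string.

0000

Modulo-2 division of 10111001100101 by 10111:
  pos 0: 10111 XOR 10111 = 00000
  pos 7: 11001 XOR 10111 = 01110
  pos 8: 11100 XOR 10111 = 01011
  pos 9: 10111 XOR 10111 = 00000
Remainder = 0000 (zero — the frame passes the CRC check).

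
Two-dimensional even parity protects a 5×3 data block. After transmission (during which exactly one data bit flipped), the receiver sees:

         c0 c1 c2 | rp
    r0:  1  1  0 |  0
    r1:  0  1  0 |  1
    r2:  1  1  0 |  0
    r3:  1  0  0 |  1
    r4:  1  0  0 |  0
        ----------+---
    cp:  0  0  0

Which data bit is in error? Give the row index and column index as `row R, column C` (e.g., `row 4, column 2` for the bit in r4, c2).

Recompute each row's even parity and compare to rp:
  r0: data parity 0, sent rp 0 → ok
  r1: data parity 1, sent rp 1 → ok
  r2: data parity 0, sent rp 0 → ok
  r3: data parity 1, sent rp 1 → ok
  r4: data parity 1, sent rp 0 → mismatch
Recompute each column's even parity and compare to cp:
  c0: data parity 0, sent cp 0 → ok
  c1: data parity 1, sent cp 0 → mismatch
  c2: data parity 0, sent cp 0 → ok
Exactly one row (r4) and one column (c1) fail → the flipped bit is at their intersection.

row 4, column 1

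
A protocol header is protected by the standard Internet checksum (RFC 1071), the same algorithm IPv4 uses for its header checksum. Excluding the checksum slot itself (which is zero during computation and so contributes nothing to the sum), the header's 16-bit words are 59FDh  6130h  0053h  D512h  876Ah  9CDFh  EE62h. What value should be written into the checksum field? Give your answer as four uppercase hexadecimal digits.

One's-complement addition (fold any carry out of bit 15 back into bit 0):
  0x59FD + 0x6130 = 0x0BB2D
  0xBB2D + 0x0053 = 0x0BB80
  0xBB80 + 0xD512 = 0x19092 → wrap carry → 0x9093
  0x9093 + 0x876A = 0x117FD → wrap carry → 0x17FE
  0x17FE + 0x9CDF = 0x0B4DD
  0xB4DD + 0xEE62 = 0x1A33F → wrap carry → 0xA340
One's-complement sum = 0xA340.
Checksum = ~0xA340 & 0xFFFF = 0x5CBF.

5CBF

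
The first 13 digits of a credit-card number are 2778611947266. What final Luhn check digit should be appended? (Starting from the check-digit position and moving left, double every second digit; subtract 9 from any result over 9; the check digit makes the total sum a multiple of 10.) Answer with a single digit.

3

Partial digits right→left: 6 6 2 7 4 9 1 1 6 8 7 7 2
Double every second digit counting from the check-digit position (so the 1st, 3rd, 5th, ... of the partial from the right).
  doubled (with −9 where >9): 3 4 8 2 3 5 4 → sum 29
  kept as-is: 6 7 9 1 8 7 → sum 38
Total = 29 + 38 = 67.
Check digit = (10 − (67 mod 10)) mod 10 = 3.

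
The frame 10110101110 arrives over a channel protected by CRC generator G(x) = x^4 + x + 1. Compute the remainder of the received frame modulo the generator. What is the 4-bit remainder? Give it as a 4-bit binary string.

Modulo-2 division of 10110101110 by 10011:
  pos 0: 10110 XOR 10011 = 00101
  pos 2: 10110 XOR 10011 = 00101
  pos 4: 10111 XOR 10011 = 00100
  pos 6: 10010 XOR 10011 = 00001
Remainder = 0001 (nonzero — an error is detected).

0001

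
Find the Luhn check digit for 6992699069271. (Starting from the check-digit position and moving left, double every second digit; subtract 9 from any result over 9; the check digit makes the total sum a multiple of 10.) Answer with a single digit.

1

Partial digits right→left: 1 7 2 9 6 0 9 9 6 2 9 9 6
Double every second digit counting from the check-digit position (so the 1st, 3rd, 5th, ... of the partial from the right).
  doubled (with −9 where >9): 2 4 3 9 3 9 3 → sum 33
  kept as-is: 7 9 0 9 2 9 → sum 36
Total = 33 + 36 = 69.
Check digit = (10 − (69 mod 10)) mod 10 = 1.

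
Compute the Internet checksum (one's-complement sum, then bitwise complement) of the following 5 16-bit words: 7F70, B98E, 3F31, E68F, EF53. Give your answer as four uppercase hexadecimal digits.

One's-complement addition (fold any carry out of bit 15 back into bit 0):
  0x7F70 + 0xB98E = 0x138FE → wrap carry → 0x38FF
  0x38FF + 0x3F31 = 0x07830
  0x7830 + 0xE68F = 0x15EBF → wrap carry → 0x5EC0
  0x5EC0 + 0xEF53 = 0x14E13 → wrap carry → 0x4E14
One's-complement sum = 0x4E14.
Checksum = ~0x4E14 & 0xFFFF = 0xB1EB.

B1EB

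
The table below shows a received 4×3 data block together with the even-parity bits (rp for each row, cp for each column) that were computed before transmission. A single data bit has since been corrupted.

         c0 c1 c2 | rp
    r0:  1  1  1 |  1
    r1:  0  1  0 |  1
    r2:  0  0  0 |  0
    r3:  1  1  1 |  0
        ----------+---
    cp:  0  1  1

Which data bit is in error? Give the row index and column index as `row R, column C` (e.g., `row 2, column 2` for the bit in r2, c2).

row 3, column 2

Recompute each row's even parity and compare to rp:
  r0: data parity 1, sent rp 1 → ok
  r1: data parity 1, sent rp 1 → ok
  r2: data parity 0, sent rp 0 → ok
  r3: data parity 1, sent rp 0 → mismatch
Recompute each column's even parity and compare to cp:
  c0: data parity 0, sent cp 0 → ok
  c1: data parity 1, sent cp 1 → ok
  c2: data parity 0, sent cp 1 → mismatch
Exactly one row (r3) and one column (c2) fail → the flipped bit is at their intersection.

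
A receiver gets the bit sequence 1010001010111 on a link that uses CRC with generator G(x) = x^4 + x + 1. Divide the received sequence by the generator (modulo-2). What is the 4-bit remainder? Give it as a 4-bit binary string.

0000

Modulo-2 division of 1010001010111 by 10011:
  pos 0: 10100 XOR 10011 = 00111
  pos 2: 11101 XOR 10011 = 01110
  pos 3: 11100 XOR 10011 = 01111
  pos 4: 11111 XOR 10011 = 01100
  pos 5: 11000 XOR 10011 = 01011
  pos 6: 10111 XOR 10011 = 00100
  pos 8: 10011 XOR 10011 = 00000
Remainder = 0000 (zero — the frame passes the CRC check).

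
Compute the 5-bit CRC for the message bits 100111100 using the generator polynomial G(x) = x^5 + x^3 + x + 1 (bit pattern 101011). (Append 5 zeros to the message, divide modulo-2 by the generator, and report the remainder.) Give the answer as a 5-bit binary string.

Append 5 zeros: 10011110000000. Divide by 101011 (XOR where the leading bit is 1):
  pos 0: 100111 XOR 101011 = 001100
  pos 2: 110010 XOR 101011 = 011001
  pos 3: 110010 XOR 101011 = 011001
  pos 4: 110010 XOR 101011 = 011001
  pos 5: 110010 XOR 101011 = 011001
  pos 6: 110010 XOR 101011 = 011001
  pos 7: 110010 XOR 101011 = 011001
  pos 8: 110010 XOR 101011 = 011001
Remainder (last 5 bits) = 11001. This is the CRC / FCS.

11001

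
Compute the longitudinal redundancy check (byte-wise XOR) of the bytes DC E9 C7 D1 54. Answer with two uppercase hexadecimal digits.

77

XOR the bytes together:
  start with 0xDC
  0xDC ⊕ 0xE9 = 0x35
  0x35 ⊕ 0xC7 = 0xF2
  0xF2 ⊕ 0xD1 = 0x23
  0x23 ⊕ 0x54 = 0x77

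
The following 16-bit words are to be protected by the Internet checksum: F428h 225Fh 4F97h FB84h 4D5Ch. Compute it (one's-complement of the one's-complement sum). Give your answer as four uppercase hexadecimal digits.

50FF

One's-complement addition (fold any carry out of bit 15 back into bit 0):
  0xF428 + 0x225F = 0x11687 → wrap carry → 0x1688
  0x1688 + 0x4F97 = 0x0661F
  0x661F + 0xFB84 = 0x161A3 → wrap carry → 0x61A4
  0x61A4 + 0x4D5C = 0x0AF00
One's-complement sum = 0xAF00.
Checksum = ~0xAF00 & 0xFFFF = 0x50FF.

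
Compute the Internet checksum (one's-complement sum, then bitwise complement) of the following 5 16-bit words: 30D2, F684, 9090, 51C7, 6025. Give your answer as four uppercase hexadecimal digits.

One's-complement addition (fold any carry out of bit 15 back into bit 0):
  0x30D2 + 0xF684 = 0x12756 → wrap carry → 0x2757
  0x2757 + 0x9090 = 0x0B7E7
  0xB7E7 + 0x51C7 = 0x109AE → wrap carry → 0x09AF
  0x09AF + 0x6025 = 0x069D4
One's-complement sum = 0x69D4.
Checksum = ~0x69D4 & 0xFFFF = 0x962B.

962B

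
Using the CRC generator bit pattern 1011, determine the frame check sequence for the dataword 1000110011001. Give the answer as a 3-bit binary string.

000

Append 3 zeros: 1000110011001000. Divide by 1011 (XOR where the leading bit is 1):
  pos 0: 1000 XOR 1011 = 0011
  pos 2: 1111 XOR 1011 = 0100
  pos 3: 1000 XOR 1011 = 0011
  pos 5: 1101 XOR 1011 = 0110
  pos 6: 1101 XOR 1011 = 0110
  pos 7: 1100 XOR 1011 = 0111
  pos 8: 1110 XOR 1011 = 0101
  pos 9: 1011 XOR 1011 = 0000
Remainder (last 3 bits) = 000. This is the CRC / FCS.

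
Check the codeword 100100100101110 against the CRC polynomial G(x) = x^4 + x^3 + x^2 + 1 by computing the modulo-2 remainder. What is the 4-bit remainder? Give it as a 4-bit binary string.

Modulo-2 division of 100100100101110 by 11101:
  pos 0: 10010 XOR 11101 = 01111
  pos 1: 11110 XOR 11101 = 00011
  pos 4: 11100 XOR 11101 = 00001
  pos 8: 11011 XOR 11101 = 00110
  pos 10: 11010 XOR 11101 = 00111
Remainder = 0111 (nonzero — an error is detected).

0111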